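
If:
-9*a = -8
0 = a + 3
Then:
No Solution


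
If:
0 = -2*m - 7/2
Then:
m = -7/4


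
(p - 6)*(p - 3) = p^2 - 9*p + 18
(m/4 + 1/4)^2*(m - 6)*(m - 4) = m^4/16 - m^3/2 + 5*m^2/16 + 19*m/8 + 3/2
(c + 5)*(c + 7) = c^2 + 12*c + 35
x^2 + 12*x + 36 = (x + 6)^2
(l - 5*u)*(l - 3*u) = l^2 - 8*l*u + 15*u^2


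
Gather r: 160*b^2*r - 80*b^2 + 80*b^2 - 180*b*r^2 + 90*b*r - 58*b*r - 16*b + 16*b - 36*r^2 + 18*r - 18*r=r^2*(-180*b - 36) + r*(160*b^2 + 32*b)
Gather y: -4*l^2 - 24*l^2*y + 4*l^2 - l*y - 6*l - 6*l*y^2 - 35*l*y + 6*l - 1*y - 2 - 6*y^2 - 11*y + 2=y^2*(-6*l - 6) + y*(-24*l^2 - 36*l - 12)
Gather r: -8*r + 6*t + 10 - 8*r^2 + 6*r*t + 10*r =-8*r^2 + r*(6*t + 2) + 6*t + 10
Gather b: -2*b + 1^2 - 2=-2*b - 1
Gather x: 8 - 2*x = 8 - 2*x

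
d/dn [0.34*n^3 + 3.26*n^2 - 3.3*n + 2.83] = 1.02*n^2 + 6.52*n - 3.3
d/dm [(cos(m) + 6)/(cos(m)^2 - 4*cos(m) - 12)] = (cos(m)^2 + 12*cos(m) - 12)*sin(m)/(sin(m)^2 + 4*cos(m) + 11)^2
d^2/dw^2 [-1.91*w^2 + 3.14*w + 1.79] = -3.82000000000000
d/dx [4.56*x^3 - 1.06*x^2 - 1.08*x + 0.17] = 13.68*x^2 - 2.12*x - 1.08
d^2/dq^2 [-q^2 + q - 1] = -2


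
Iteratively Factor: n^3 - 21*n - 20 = (n - 5)*(n^2 + 5*n + 4) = (n - 5)*(n + 1)*(n + 4)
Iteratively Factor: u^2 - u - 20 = (u + 4)*(u - 5)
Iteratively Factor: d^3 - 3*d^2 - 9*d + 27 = (d + 3)*(d^2 - 6*d + 9) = (d - 3)*(d + 3)*(d - 3)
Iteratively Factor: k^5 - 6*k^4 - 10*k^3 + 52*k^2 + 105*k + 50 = (k + 2)*(k^4 - 8*k^3 + 6*k^2 + 40*k + 25) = (k + 1)*(k + 2)*(k^3 - 9*k^2 + 15*k + 25) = (k - 5)*(k + 1)*(k + 2)*(k^2 - 4*k - 5) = (k - 5)^2*(k + 1)*(k + 2)*(k + 1)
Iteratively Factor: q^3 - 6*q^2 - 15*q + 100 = (q - 5)*(q^2 - q - 20) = (q - 5)^2*(q + 4)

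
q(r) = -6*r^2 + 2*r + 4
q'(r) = 2 - 12*r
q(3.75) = -72.88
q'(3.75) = -43.00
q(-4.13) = -106.60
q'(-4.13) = 51.56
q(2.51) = -28.78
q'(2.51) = -28.12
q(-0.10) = 3.74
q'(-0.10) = 3.20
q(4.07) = -87.25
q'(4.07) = -46.84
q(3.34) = -56.25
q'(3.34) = -38.08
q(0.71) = 2.40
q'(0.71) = -6.52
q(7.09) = -283.43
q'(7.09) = -83.08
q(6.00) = -200.00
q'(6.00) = -70.00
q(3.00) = -44.00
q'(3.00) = -34.00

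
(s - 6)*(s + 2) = s^2 - 4*s - 12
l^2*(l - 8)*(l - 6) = l^4 - 14*l^3 + 48*l^2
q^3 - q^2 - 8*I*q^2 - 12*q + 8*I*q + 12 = (q - 1)*(q - 6*I)*(q - 2*I)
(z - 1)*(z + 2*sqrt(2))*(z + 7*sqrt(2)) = z^3 - z^2 + 9*sqrt(2)*z^2 - 9*sqrt(2)*z + 28*z - 28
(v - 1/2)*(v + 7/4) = v^2 + 5*v/4 - 7/8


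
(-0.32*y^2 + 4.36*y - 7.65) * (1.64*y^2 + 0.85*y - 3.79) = -0.5248*y^4 + 6.8784*y^3 - 7.6272*y^2 - 23.0269*y + 28.9935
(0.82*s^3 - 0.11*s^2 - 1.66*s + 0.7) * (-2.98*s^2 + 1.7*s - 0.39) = -2.4436*s^5 + 1.7218*s^4 + 4.44*s^3 - 4.8651*s^2 + 1.8374*s - 0.273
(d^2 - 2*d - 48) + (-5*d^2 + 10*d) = -4*d^2 + 8*d - 48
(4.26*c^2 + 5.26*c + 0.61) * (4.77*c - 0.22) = 20.3202*c^3 + 24.153*c^2 + 1.7525*c - 0.1342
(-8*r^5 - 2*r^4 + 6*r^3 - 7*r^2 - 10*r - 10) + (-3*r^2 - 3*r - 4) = -8*r^5 - 2*r^4 + 6*r^3 - 10*r^2 - 13*r - 14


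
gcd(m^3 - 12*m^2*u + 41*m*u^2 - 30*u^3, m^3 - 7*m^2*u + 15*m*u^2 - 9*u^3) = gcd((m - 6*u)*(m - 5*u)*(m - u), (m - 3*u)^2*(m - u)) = -m + u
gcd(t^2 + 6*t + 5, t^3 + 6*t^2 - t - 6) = t + 1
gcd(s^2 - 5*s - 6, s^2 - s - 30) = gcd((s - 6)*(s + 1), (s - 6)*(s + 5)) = s - 6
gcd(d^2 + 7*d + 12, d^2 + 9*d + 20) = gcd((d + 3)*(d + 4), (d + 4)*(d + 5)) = d + 4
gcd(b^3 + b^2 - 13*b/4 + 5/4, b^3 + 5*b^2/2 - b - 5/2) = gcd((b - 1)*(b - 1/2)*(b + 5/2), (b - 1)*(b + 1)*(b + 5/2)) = b^2 + 3*b/2 - 5/2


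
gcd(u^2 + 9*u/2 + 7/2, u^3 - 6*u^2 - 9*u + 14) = 1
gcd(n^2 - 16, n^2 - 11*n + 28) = n - 4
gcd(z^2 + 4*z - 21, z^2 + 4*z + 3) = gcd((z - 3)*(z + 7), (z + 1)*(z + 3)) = 1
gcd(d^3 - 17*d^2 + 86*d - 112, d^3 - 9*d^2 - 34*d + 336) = d^2 - 15*d + 56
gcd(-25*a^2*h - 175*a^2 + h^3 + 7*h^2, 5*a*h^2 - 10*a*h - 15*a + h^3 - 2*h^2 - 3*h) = 5*a + h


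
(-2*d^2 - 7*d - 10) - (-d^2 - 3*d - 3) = -d^2 - 4*d - 7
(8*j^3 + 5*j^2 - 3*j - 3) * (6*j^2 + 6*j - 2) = 48*j^5 + 78*j^4 - 4*j^3 - 46*j^2 - 12*j + 6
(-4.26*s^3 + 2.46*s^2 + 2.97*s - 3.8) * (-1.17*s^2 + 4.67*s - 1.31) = 4.9842*s^5 - 22.7724*s^4 + 13.5939*s^3 + 15.0933*s^2 - 21.6367*s + 4.978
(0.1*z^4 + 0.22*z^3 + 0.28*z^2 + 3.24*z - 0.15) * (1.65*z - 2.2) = 0.165*z^5 + 0.143*z^4 - 0.022*z^3 + 4.73*z^2 - 7.3755*z + 0.33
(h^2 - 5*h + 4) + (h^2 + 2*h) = 2*h^2 - 3*h + 4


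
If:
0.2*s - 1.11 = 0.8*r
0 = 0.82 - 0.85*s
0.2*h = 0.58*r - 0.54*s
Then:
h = -5.93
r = -1.15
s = 0.96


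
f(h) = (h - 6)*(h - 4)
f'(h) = 2*h - 10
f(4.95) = -1.00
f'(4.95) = -0.10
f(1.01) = 14.92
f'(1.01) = -7.98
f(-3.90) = 78.21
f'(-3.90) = -17.80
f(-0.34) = 27.52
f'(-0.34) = -10.68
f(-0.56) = 29.91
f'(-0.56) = -11.12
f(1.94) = 8.36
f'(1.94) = -6.12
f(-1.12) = 36.45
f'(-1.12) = -12.24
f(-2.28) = 52.00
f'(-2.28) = -14.56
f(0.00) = 24.00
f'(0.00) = -10.00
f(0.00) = 24.00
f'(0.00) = -10.00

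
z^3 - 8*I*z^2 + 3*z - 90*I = (z - 6*I)*(z - 5*I)*(z + 3*I)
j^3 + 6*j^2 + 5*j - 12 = (j - 1)*(j + 3)*(j + 4)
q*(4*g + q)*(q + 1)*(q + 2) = 4*g*q^3 + 12*g*q^2 + 8*g*q + q^4 + 3*q^3 + 2*q^2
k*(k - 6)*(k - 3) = k^3 - 9*k^2 + 18*k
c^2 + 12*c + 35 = (c + 5)*(c + 7)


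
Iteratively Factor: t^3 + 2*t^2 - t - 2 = (t - 1)*(t^2 + 3*t + 2) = (t - 1)*(t + 2)*(t + 1)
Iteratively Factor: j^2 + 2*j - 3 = (j + 3)*(j - 1)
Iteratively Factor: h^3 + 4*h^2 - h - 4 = (h - 1)*(h^2 + 5*h + 4) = (h - 1)*(h + 4)*(h + 1)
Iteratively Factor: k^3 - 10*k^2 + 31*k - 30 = (k - 2)*(k^2 - 8*k + 15) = (k - 3)*(k - 2)*(k - 5)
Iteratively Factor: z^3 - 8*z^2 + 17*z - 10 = (z - 5)*(z^2 - 3*z + 2) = (z - 5)*(z - 2)*(z - 1)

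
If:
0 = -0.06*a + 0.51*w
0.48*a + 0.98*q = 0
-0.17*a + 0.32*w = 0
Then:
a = 0.00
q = 0.00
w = 0.00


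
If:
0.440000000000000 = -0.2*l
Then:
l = -2.20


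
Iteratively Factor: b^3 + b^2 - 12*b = (b)*(b^2 + b - 12) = b*(b + 4)*(b - 3)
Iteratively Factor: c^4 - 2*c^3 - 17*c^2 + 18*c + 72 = (c + 3)*(c^3 - 5*c^2 - 2*c + 24) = (c - 3)*(c + 3)*(c^2 - 2*c - 8) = (c - 3)*(c + 2)*(c + 3)*(c - 4)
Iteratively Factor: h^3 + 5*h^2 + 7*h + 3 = (h + 1)*(h^2 + 4*h + 3) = (h + 1)*(h + 3)*(h + 1)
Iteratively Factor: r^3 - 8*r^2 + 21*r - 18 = (r - 3)*(r^2 - 5*r + 6) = (r - 3)*(r - 2)*(r - 3)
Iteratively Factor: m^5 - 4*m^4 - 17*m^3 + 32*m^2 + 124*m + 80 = (m - 4)*(m^4 - 17*m^2 - 36*m - 20) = (m - 4)*(m + 2)*(m^3 - 2*m^2 - 13*m - 10) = (m - 4)*(m + 1)*(m + 2)*(m^2 - 3*m - 10) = (m - 4)*(m + 1)*(m + 2)^2*(m - 5)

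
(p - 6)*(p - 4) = p^2 - 10*p + 24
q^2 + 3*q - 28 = (q - 4)*(q + 7)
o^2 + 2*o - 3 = (o - 1)*(o + 3)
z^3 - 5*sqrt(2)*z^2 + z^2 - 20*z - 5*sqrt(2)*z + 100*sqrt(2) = (z - 4)*(z + 5)*(z - 5*sqrt(2))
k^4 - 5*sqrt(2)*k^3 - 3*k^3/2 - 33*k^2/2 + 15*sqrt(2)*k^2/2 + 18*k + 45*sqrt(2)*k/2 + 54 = (k - 3)*(k + 3/2)*(k - 6*sqrt(2))*(k + sqrt(2))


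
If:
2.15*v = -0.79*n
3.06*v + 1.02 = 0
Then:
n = 0.91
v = -0.33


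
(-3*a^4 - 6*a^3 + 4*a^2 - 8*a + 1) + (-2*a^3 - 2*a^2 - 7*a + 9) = -3*a^4 - 8*a^3 + 2*a^2 - 15*a + 10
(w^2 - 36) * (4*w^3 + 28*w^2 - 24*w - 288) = 4*w^5 + 28*w^4 - 168*w^3 - 1296*w^2 + 864*w + 10368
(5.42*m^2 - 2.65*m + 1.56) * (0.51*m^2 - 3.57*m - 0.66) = 2.7642*m^4 - 20.7009*m^3 + 6.6789*m^2 - 3.8202*m - 1.0296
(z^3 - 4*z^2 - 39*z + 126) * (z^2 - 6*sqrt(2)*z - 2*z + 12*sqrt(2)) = z^5 - 6*sqrt(2)*z^4 - 6*z^4 - 31*z^3 + 36*sqrt(2)*z^3 + 204*z^2 + 186*sqrt(2)*z^2 - 1224*sqrt(2)*z - 252*z + 1512*sqrt(2)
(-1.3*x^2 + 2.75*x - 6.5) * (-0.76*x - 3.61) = 0.988*x^3 + 2.603*x^2 - 4.9875*x + 23.465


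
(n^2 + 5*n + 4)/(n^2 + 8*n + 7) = (n + 4)/(n + 7)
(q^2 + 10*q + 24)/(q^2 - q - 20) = (q + 6)/(q - 5)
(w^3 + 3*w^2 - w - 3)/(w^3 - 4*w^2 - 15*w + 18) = (w + 1)/(w - 6)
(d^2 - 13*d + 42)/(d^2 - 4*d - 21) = (d - 6)/(d + 3)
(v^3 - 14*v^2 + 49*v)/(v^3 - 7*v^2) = (v - 7)/v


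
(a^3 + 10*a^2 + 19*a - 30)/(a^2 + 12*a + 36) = (a^2 + 4*a - 5)/(a + 6)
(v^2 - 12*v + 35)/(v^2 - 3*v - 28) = (v - 5)/(v + 4)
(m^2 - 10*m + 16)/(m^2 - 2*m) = (m - 8)/m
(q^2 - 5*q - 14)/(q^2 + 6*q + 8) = (q - 7)/(q + 4)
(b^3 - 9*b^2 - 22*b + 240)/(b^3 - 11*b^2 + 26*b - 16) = (b^2 - b - 30)/(b^2 - 3*b + 2)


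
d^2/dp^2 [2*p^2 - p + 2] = 4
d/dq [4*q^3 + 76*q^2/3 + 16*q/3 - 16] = 12*q^2 + 152*q/3 + 16/3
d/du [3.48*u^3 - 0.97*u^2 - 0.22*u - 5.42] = 10.44*u^2 - 1.94*u - 0.22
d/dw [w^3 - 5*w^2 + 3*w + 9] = 3*w^2 - 10*w + 3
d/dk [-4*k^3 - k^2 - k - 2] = -12*k^2 - 2*k - 1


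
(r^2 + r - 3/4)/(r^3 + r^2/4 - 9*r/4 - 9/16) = 4*(2*r - 1)/(8*r^2 - 10*r - 3)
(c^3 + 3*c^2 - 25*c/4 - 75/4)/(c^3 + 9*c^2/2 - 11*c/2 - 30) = (c + 5/2)/(c + 4)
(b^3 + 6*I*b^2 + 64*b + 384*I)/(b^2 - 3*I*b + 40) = (b^2 + 14*I*b - 48)/(b + 5*I)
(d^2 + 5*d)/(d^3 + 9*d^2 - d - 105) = d/(d^2 + 4*d - 21)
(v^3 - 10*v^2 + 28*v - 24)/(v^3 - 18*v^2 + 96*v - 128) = (v^2 - 8*v + 12)/(v^2 - 16*v + 64)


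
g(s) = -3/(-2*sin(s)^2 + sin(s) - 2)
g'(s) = -3*(4*sin(s)*cos(s) - cos(s))/(-2*sin(s)^2 + sin(s) - 2)^2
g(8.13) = 1.04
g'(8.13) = 0.28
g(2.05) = 1.12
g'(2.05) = 0.49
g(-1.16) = 0.65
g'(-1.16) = 0.26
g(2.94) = 1.60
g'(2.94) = -0.17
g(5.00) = 0.63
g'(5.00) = 0.18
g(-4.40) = 1.05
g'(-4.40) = 0.32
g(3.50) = 1.16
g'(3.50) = -1.00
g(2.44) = 1.37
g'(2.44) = 0.76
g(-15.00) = 0.86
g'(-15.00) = -0.67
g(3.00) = 1.58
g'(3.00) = -0.36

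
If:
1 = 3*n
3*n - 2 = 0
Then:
No Solution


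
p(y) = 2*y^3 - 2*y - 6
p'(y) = 6*y^2 - 2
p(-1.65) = -11.68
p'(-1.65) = 14.34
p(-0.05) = -5.90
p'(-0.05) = -1.98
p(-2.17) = -22.10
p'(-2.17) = 26.25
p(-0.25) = -5.53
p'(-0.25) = -1.62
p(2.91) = 37.46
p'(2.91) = 48.81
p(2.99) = 41.48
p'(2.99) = 51.64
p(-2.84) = -46.13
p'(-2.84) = 46.39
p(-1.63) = -11.40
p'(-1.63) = 13.94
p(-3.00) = -54.00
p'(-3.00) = 52.00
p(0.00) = -6.00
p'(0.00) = -2.00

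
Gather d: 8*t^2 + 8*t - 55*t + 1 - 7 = 8*t^2 - 47*t - 6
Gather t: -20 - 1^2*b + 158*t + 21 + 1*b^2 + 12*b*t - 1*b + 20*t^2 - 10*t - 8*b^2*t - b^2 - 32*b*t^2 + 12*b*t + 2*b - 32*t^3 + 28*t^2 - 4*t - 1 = -32*t^3 + t^2*(48 - 32*b) + t*(-8*b^2 + 24*b + 144)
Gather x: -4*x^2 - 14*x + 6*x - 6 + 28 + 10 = -4*x^2 - 8*x + 32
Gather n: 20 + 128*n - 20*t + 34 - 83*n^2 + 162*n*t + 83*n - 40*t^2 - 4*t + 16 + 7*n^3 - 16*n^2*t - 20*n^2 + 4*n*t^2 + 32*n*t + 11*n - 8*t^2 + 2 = 7*n^3 + n^2*(-16*t - 103) + n*(4*t^2 + 194*t + 222) - 48*t^2 - 24*t + 72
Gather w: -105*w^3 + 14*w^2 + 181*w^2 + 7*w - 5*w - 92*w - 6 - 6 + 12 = -105*w^3 + 195*w^2 - 90*w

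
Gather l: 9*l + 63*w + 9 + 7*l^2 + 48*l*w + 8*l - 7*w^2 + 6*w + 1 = 7*l^2 + l*(48*w + 17) - 7*w^2 + 69*w + 10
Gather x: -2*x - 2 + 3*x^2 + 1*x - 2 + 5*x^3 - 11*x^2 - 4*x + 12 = 5*x^3 - 8*x^2 - 5*x + 8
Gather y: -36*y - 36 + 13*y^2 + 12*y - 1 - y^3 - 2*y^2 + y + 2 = -y^3 + 11*y^2 - 23*y - 35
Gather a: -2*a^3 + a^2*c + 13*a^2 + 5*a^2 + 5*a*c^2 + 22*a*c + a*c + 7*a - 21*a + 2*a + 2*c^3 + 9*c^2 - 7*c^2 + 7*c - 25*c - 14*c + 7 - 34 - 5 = -2*a^3 + a^2*(c + 18) + a*(5*c^2 + 23*c - 12) + 2*c^3 + 2*c^2 - 32*c - 32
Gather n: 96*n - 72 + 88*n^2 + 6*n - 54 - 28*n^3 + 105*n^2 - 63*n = -28*n^3 + 193*n^2 + 39*n - 126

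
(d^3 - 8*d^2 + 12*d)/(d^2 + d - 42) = d*(d - 2)/(d + 7)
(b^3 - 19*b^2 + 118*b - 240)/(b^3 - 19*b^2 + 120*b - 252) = (b^2 - 13*b + 40)/(b^2 - 13*b + 42)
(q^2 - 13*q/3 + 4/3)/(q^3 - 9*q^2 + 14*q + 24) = (q - 1/3)/(q^2 - 5*q - 6)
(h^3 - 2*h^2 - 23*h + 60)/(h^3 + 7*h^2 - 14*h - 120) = (h - 3)/(h + 6)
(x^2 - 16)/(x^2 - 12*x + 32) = (x + 4)/(x - 8)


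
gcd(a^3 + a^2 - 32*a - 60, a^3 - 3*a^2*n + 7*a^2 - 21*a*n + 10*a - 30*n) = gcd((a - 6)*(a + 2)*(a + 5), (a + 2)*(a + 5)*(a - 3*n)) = a^2 + 7*a + 10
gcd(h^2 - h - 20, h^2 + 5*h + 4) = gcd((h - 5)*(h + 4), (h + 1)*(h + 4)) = h + 4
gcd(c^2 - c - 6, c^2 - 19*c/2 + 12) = 1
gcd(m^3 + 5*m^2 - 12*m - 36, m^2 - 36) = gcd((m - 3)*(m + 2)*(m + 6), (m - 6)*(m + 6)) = m + 6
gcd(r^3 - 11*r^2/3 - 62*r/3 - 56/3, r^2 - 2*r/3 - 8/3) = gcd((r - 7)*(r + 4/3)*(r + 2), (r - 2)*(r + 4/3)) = r + 4/3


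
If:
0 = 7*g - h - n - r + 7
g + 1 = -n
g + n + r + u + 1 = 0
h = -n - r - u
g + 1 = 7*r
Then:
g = -1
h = 0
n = 0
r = 0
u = 0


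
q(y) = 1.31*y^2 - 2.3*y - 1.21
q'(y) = 2.62*y - 2.3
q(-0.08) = -1.02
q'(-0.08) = -2.51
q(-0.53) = 0.38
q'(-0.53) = -3.69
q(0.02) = -1.26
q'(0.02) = -2.25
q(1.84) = -1.01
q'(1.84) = 2.52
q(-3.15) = 19.03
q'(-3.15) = -10.55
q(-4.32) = 33.17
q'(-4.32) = -13.62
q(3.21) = 4.91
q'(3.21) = 6.11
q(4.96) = 19.61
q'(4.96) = 10.70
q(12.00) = 159.83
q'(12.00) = 29.14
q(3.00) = 3.68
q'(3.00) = 5.56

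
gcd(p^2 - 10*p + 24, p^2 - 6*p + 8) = p - 4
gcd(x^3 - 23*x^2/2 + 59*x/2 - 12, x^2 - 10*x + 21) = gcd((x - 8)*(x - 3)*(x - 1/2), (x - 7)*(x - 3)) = x - 3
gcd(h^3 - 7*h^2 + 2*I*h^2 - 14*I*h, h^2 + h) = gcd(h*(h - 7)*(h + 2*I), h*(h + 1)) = h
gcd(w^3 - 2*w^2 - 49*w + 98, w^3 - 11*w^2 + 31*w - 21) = w - 7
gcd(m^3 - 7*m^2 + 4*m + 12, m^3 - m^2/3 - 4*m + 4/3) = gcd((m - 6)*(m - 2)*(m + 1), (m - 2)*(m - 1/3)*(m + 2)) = m - 2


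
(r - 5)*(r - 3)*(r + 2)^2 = r^4 - 4*r^3 - 13*r^2 + 28*r + 60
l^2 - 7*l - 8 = (l - 8)*(l + 1)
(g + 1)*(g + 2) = g^2 + 3*g + 2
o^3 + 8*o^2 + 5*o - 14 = (o - 1)*(o + 2)*(o + 7)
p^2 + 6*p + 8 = (p + 2)*(p + 4)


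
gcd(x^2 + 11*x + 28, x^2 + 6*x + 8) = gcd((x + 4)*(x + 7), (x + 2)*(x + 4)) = x + 4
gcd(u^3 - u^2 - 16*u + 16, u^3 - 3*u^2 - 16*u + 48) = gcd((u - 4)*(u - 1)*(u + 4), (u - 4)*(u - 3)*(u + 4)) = u^2 - 16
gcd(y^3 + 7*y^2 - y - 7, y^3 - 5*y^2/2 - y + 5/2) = y^2 - 1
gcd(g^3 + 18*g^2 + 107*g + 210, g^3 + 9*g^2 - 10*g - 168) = g^2 + 13*g + 42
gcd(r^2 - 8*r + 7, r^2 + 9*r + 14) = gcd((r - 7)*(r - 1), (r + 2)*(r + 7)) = 1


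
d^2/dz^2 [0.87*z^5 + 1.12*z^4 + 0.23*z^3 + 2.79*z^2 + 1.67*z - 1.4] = 17.4*z^3 + 13.44*z^2 + 1.38*z + 5.58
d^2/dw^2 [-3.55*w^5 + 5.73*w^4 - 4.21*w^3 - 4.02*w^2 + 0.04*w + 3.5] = -71.0*w^3 + 68.76*w^2 - 25.26*w - 8.04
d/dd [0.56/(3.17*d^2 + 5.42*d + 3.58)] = (-3.5504*d - 3.0352)/(3.17*d^2 + 5.42*d + 3.58)^2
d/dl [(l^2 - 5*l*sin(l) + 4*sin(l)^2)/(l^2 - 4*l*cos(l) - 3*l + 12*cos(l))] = ((l^2 - 5*l*sin(l) + 4*sin(l)^2)*(-4*l*sin(l) - 2*l + 12*sin(l) + 4*cos(l) + 3) + (l^2 - 4*l*cos(l) - 3*l + 12*cos(l))*(-5*l*cos(l) + 2*l - 5*sin(l) + 4*sin(2*l)))/((l - 3)^2*(l - 4*cos(l))^2)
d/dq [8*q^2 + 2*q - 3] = 16*q + 2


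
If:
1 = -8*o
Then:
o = -1/8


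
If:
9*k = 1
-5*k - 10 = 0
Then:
No Solution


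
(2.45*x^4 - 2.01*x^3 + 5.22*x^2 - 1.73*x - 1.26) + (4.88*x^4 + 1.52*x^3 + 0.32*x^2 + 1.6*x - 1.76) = 7.33*x^4 - 0.49*x^3 + 5.54*x^2 - 0.13*x - 3.02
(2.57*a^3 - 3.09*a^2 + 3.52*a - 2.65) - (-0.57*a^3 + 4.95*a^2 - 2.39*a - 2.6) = 3.14*a^3 - 8.04*a^2 + 5.91*a - 0.0499999999999998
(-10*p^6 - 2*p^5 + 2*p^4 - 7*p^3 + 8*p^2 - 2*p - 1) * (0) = 0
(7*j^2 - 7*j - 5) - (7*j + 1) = 7*j^2 - 14*j - 6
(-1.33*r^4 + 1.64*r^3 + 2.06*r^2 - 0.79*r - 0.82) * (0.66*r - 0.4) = -0.8778*r^5 + 1.6144*r^4 + 0.7036*r^3 - 1.3454*r^2 - 0.2252*r + 0.328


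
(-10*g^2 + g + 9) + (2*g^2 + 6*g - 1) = -8*g^2 + 7*g + 8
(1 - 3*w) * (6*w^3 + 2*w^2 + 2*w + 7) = -18*w^4 - 4*w^2 - 19*w + 7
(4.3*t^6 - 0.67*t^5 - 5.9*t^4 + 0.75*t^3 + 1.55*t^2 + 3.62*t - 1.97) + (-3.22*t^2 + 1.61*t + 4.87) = 4.3*t^6 - 0.67*t^5 - 5.9*t^4 + 0.75*t^3 - 1.67*t^2 + 5.23*t + 2.9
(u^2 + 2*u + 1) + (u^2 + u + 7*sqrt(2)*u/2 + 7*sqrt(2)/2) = 2*u^2 + 3*u + 7*sqrt(2)*u/2 + 1 + 7*sqrt(2)/2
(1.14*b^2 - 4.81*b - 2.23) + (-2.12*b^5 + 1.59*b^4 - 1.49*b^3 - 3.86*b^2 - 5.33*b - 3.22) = -2.12*b^5 + 1.59*b^4 - 1.49*b^3 - 2.72*b^2 - 10.14*b - 5.45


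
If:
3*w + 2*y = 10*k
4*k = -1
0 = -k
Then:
No Solution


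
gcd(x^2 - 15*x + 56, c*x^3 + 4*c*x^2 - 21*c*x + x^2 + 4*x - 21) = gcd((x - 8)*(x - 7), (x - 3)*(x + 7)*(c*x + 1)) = 1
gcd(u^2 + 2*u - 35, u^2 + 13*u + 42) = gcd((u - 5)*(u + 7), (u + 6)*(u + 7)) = u + 7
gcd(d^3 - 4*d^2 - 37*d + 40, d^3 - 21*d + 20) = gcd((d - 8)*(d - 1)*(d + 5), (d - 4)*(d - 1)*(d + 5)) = d^2 + 4*d - 5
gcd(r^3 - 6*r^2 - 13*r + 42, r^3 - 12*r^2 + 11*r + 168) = r^2 - 4*r - 21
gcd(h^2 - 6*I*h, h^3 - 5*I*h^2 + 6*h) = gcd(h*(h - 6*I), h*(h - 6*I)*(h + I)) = h^2 - 6*I*h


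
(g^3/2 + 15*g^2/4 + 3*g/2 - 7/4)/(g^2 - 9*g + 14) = (2*g^3 + 15*g^2 + 6*g - 7)/(4*(g^2 - 9*g + 14))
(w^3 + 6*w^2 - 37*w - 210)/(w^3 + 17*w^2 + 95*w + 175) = (w - 6)/(w + 5)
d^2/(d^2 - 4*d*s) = d/(d - 4*s)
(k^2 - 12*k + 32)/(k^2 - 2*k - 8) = (k - 8)/(k + 2)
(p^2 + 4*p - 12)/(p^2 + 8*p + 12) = (p - 2)/(p + 2)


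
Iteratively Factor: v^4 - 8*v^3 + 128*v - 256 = (v - 4)*(v^3 - 4*v^2 - 16*v + 64) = (v - 4)*(v + 4)*(v^2 - 8*v + 16) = (v - 4)^2*(v + 4)*(v - 4)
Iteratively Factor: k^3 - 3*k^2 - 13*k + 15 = (k + 3)*(k^2 - 6*k + 5) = (k - 1)*(k + 3)*(k - 5)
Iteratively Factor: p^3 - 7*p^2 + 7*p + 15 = (p - 5)*(p^2 - 2*p - 3) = (p - 5)*(p + 1)*(p - 3)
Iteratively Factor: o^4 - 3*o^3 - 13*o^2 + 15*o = (o - 1)*(o^3 - 2*o^2 - 15*o) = (o - 1)*(o + 3)*(o^2 - 5*o) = o*(o - 1)*(o + 3)*(o - 5)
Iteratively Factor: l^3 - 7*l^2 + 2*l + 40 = (l - 5)*(l^2 - 2*l - 8) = (l - 5)*(l + 2)*(l - 4)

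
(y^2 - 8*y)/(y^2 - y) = (y - 8)/(y - 1)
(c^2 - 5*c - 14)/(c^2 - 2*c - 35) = (c + 2)/(c + 5)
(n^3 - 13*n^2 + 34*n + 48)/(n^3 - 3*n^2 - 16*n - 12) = (n - 8)/(n + 2)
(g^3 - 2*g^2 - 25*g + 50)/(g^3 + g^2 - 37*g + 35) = (g^2 + 3*g - 10)/(g^2 + 6*g - 7)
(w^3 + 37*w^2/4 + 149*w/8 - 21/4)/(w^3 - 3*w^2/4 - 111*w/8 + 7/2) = (w + 6)/(w - 4)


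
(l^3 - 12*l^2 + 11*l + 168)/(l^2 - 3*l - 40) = (l^2 - 4*l - 21)/(l + 5)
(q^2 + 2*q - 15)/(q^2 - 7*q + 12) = (q + 5)/(q - 4)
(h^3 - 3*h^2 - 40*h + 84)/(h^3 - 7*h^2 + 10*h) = (h^2 - h - 42)/(h*(h - 5))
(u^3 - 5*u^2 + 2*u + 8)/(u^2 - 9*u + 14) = (u^2 - 3*u - 4)/(u - 7)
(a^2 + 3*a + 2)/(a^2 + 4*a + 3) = (a + 2)/(a + 3)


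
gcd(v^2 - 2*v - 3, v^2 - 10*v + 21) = v - 3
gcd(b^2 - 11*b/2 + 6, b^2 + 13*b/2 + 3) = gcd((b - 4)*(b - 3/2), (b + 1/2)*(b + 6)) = 1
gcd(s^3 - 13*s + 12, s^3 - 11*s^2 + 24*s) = s - 3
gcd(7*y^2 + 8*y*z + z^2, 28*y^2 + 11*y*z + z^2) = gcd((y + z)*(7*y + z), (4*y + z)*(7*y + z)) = 7*y + z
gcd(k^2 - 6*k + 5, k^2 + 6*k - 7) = k - 1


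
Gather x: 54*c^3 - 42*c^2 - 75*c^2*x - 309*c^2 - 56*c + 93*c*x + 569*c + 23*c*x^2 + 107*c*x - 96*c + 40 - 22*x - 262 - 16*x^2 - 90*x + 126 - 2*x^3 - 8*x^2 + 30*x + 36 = 54*c^3 - 351*c^2 + 417*c - 2*x^3 + x^2*(23*c - 24) + x*(-75*c^2 + 200*c - 82) - 60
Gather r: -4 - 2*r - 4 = -2*r - 8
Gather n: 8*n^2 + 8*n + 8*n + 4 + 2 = 8*n^2 + 16*n + 6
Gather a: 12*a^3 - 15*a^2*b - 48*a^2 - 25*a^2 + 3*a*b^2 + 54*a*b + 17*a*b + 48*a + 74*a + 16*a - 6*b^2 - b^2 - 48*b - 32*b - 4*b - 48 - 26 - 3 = 12*a^3 + a^2*(-15*b - 73) + a*(3*b^2 + 71*b + 138) - 7*b^2 - 84*b - 77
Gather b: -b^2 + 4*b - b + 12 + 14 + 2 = -b^2 + 3*b + 28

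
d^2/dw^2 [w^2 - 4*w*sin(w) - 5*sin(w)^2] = 4*w*sin(w) + 20*sin(w)^2 - 8*cos(w) - 8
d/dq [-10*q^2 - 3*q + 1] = -20*q - 3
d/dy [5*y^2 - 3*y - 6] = 10*y - 3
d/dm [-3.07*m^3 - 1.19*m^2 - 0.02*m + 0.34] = -9.21*m^2 - 2.38*m - 0.02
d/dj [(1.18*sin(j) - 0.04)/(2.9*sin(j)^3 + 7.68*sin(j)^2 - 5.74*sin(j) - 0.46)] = (-6.844*sin(j)^3 - 8.7144*sin(j)^2 + 0.6144*sin(j) - 0.7724)*cos(j)/(8.41*sin(j)^6 + 44.544*sin(j)^5 + 25.6904*sin(j)^4 - 90.8344*sin(j)^3 + 25.882*sin(j)^2 + 5.2808*sin(j) + 0.2116)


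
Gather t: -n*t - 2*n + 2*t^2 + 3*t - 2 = -2*n + 2*t^2 + t*(3 - n) - 2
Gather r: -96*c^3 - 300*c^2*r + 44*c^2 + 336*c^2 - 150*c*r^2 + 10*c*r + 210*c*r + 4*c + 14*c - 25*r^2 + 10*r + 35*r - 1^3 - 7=-96*c^3 + 380*c^2 + 18*c + r^2*(-150*c - 25) + r*(-300*c^2 + 220*c + 45) - 8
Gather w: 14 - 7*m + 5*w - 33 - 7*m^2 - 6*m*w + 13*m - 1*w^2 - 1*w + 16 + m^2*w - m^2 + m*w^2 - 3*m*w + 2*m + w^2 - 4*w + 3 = -8*m^2 + m*w^2 + 8*m + w*(m^2 - 9*m)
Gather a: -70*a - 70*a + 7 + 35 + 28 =70 - 140*a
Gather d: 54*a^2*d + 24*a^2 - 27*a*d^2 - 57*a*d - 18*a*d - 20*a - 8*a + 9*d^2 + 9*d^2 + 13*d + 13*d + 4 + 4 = 24*a^2 - 28*a + d^2*(18 - 27*a) + d*(54*a^2 - 75*a + 26) + 8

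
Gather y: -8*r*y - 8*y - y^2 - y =-y^2 + y*(-8*r - 9)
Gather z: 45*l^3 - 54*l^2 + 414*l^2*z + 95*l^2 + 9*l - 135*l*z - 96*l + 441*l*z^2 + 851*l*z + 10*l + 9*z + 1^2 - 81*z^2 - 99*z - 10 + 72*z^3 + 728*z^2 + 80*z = 45*l^3 + 41*l^2 - 77*l + 72*z^3 + z^2*(441*l + 647) + z*(414*l^2 + 716*l - 10) - 9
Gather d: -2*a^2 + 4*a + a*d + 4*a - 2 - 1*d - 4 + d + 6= -2*a^2 + a*d + 8*a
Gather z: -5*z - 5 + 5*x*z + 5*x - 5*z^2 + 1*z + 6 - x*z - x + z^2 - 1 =4*x - 4*z^2 + z*(4*x - 4)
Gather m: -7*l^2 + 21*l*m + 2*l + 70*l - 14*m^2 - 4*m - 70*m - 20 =-7*l^2 + 72*l - 14*m^2 + m*(21*l - 74) - 20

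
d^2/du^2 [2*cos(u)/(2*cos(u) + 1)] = 2*(-cos(u) + cos(2*u) - 3)/(2*cos(u) + 1)^3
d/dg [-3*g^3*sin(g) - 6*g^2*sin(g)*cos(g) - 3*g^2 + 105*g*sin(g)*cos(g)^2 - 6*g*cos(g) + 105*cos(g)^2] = -3*g^3*cos(g) - 9*g^2*sin(g) - 6*g^2*cos(2*g) + 6*g*sin(g) - 6*g*sin(2*g) + 105*g*cos(g)/4 + 315*g*cos(3*g)/4 - 6*g + 105*sin(g)/4 - 105*sin(2*g) + 105*sin(3*g)/4 - 6*cos(g)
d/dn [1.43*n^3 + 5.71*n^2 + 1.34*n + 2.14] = 4.29*n^2 + 11.42*n + 1.34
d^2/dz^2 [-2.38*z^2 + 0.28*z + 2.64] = -4.76000000000000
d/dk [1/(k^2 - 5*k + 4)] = (5 - 2*k)/(k^2 - 5*k + 4)^2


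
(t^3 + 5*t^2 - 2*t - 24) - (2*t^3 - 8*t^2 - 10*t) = -t^3 + 13*t^2 + 8*t - 24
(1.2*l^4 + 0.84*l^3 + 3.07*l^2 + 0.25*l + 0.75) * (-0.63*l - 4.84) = -0.756*l^5 - 6.3372*l^4 - 5.9997*l^3 - 15.0163*l^2 - 1.6825*l - 3.63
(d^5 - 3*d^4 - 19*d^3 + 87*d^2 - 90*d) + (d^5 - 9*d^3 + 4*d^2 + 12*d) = 2*d^5 - 3*d^4 - 28*d^3 + 91*d^2 - 78*d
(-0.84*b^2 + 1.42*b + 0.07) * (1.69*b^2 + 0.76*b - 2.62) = -1.4196*b^4 + 1.7614*b^3 + 3.3983*b^2 - 3.6672*b - 0.1834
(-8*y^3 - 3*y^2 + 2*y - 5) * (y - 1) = -8*y^4 + 5*y^3 + 5*y^2 - 7*y + 5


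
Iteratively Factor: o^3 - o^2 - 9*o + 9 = (o + 3)*(o^2 - 4*o + 3) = (o - 3)*(o + 3)*(o - 1)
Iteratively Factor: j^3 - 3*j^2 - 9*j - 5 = (j + 1)*(j^2 - 4*j - 5) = (j - 5)*(j + 1)*(j + 1)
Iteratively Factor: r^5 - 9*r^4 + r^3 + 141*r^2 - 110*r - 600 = (r - 5)*(r^4 - 4*r^3 - 19*r^2 + 46*r + 120) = (r - 5)*(r + 3)*(r^3 - 7*r^2 + 2*r + 40) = (r - 5)*(r - 4)*(r + 3)*(r^2 - 3*r - 10) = (r - 5)^2*(r - 4)*(r + 3)*(r + 2)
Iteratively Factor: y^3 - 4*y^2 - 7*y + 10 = (y - 1)*(y^2 - 3*y - 10) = (y - 5)*(y - 1)*(y + 2)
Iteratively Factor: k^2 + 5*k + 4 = (k + 4)*(k + 1)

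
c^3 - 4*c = c*(c - 2)*(c + 2)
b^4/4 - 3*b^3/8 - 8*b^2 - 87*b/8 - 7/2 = (b/4 + 1)*(b - 7)*(b + 1/2)*(b + 1)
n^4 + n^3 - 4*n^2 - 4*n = n*(n - 2)*(n + 1)*(n + 2)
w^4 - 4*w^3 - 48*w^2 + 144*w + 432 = (w - 6)^2*(w + 2)*(w + 6)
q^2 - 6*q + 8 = (q - 4)*(q - 2)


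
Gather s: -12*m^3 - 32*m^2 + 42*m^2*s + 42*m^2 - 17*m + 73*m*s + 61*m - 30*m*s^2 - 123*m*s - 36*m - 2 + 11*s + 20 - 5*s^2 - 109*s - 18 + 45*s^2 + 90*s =-12*m^3 + 10*m^2 + 8*m + s^2*(40 - 30*m) + s*(42*m^2 - 50*m - 8)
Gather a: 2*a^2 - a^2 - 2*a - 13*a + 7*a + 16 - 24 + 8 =a^2 - 8*a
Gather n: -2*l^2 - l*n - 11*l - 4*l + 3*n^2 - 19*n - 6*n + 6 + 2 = -2*l^2 - 15*l + 3*n^2 + n*(-l - 25) + 8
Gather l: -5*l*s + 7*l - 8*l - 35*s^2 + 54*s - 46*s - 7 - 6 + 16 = l*(-5*s - 1) - 35*s^2 + 8*s + 3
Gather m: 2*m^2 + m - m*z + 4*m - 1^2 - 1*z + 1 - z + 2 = 2*m^2 + m*(5 - z) - 2*z + 2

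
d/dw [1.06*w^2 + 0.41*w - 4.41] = 2.12*w + 0.41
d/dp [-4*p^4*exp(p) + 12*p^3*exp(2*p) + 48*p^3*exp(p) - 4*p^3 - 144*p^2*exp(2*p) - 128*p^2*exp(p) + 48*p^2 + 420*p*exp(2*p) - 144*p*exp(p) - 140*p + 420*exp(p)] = -4*p^4*exp(p) + 24*p^3*exp(2*p) + 32*p^3*exp(p) - 252*p^2*exp(2*p) + 16*p^2*exp(p) - 12*p^2 + 552*p*exp(2*p) - 400*p*exp(p) + 96*p + 420*exp(2*p) + 276*exp(p) - 140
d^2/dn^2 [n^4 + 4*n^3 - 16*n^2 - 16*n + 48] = 12*n^2 + 24*n - 32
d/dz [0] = 0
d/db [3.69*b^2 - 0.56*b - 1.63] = 7.38*b - 0.56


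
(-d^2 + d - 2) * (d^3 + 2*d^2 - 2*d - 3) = -d^5 - d^4 + 2*d^3 - 3*d^2 + d + 6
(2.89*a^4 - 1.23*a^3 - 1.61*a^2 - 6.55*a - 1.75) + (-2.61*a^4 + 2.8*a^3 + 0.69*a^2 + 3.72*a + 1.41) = 0.28*a^4 + 1.57*a^3 - 0.92*a^2 - 2.83*a - 0.34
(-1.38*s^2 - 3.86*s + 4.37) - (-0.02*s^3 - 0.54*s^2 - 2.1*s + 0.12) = 0.02*s^3 - 0.84*s^2 - 1.76*s + 4.25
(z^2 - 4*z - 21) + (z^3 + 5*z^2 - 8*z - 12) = z^3 + 6*z^2 - 12*z - 33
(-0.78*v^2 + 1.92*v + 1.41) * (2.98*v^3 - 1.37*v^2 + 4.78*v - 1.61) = -2.3244*v^5 + 6.7902*v^4 - 2.157*v^3 + 8.5017*v^2 + 3.6486*v - 2.2701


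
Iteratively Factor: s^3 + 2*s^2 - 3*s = (s)*(s^2 + 2*s - 3) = s*(s - 1)*(s + 3)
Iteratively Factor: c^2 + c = (c)*(c + 1)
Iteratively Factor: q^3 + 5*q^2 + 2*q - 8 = (q + 2)*(q^2 + 3*q - 4) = (q + 2)*(q + 4)*(q - 1)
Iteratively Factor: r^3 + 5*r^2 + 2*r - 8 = (r + 4)*(r^2 + r - 2) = (r - 1)*(r + 4)*(r + 2)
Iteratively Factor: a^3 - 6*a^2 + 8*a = (a - 2)*(a^2 - 4*a) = a*(a - 2)*(a - 4)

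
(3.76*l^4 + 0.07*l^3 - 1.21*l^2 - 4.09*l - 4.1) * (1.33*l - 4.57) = 5.0008*l^5 - 17.0901*l^4 - 1.9292*l^3 + 0.0899999999999999*l^2 + 13.2383*l + 18.737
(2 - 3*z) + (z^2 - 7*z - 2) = z^2 - 10*z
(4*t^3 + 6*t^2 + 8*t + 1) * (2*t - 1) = 8*t^4 + 8*t^3 + 10*t^2 - 6*t - 1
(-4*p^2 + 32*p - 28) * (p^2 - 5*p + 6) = -4*p^4 + 52*p^3 - 212*p^2 + 332*p - 168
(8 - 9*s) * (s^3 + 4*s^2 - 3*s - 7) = -9*s^4 - 28*s^3 + 59*s^2 + 39*s - 56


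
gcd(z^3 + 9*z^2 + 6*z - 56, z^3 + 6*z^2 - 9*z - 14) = z^2 + 5*z - 14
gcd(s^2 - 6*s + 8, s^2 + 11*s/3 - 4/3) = 1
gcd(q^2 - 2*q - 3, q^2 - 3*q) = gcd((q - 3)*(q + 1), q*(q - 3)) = q - 3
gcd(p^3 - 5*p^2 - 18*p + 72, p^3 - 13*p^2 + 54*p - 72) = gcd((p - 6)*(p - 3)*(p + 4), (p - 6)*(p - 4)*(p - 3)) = p^2 - 9*p + 18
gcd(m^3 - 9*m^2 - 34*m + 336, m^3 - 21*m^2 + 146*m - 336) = m^2 - 15*m + 56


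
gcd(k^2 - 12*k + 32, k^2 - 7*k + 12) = k - 4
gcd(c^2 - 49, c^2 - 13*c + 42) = c - 7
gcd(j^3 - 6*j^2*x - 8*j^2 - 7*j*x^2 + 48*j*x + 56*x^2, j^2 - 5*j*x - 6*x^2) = j + x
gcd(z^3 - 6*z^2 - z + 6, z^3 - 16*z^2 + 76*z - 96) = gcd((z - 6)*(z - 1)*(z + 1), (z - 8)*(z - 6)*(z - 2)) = z - 6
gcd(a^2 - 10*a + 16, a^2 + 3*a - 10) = a - 2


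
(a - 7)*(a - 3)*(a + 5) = a^3 - 5*a^2 - 29*a + 105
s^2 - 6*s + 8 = (s - 4)*(s - 2)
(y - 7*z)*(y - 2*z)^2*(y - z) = y^4 - 12*y^3*z + 43*y^2*z^2 - 60*y*z^3 + 28*z^4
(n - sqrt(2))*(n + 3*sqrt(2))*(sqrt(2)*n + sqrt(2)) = sqrt(2)*n^3 + sqrt(2)*n^2 + 4*n^2 - 6*sqrt(2)*n + 4*n - 6*sqrt(2)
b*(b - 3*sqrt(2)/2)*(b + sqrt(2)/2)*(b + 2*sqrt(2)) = b^4 + sqrt(2)*b^3 - 11*b^2/2 - 3*sqrt(2)*b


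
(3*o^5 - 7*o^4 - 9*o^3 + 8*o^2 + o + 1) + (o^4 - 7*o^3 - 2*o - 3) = 3*o^5 - 6*o^4 - 16*o^3 + 8*o^2 - o - 2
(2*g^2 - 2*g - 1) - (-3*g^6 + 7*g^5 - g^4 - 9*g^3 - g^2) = 3*g^6 - 7*g^5 + g^4 + 9*g^3 + 3*g^2 - 2*g - 1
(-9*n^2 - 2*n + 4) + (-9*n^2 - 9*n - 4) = -18*n^2 - 11*n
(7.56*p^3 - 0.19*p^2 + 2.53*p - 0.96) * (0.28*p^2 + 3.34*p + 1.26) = 2.1168*p^5 + 25.1972*p^4 + 9.5994*p^3 + 7.942*p^2 - 0.0186000000000002*p - 1.2096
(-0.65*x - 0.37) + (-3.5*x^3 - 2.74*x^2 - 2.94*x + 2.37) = -3.5*x^3 - 2.74*x^2 - 3.59*x + 2.0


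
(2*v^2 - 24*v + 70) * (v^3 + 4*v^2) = 2*v^5 - 16*v^4 - 26*v^3 + 280*v^2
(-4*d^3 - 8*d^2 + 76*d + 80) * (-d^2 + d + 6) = 4*d^5 + 4*d^4 - 108*d^3 - 52*d^2 + 536*d + 480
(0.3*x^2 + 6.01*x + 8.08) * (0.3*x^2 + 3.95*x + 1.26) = 0.09*x^4 + 2.988*x^3 + 26.5415*x^2 + 39.4886*x + 10.1808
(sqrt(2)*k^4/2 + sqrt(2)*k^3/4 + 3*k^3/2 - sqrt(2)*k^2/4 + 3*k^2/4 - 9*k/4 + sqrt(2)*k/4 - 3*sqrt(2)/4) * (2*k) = sqrt(2)*k^5 + sqrt(2)*k^4/2 + 3*k^4 - sqrt(2)*k^3/2 + 3*k^3/2 - 9*k^2/2 + sqrt(2)*k^2/2 - 3*sqrt(2)*k/2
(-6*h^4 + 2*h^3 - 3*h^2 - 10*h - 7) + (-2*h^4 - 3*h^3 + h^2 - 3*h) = -8*h^4 - h^3 - 2*h^2 - 13*h - 7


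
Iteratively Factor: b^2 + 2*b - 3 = (b + 3)*(b - 1)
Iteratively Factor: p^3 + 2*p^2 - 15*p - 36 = (p + 3)*(p^2 - p - 12) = (p - 4)*(p + 3)*(p + 3)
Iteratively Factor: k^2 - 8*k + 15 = (k - 3)*(k - 5)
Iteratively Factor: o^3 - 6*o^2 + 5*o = (o)*(o^2 - 6*o + 5) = o*(o - 5)*(o - 1)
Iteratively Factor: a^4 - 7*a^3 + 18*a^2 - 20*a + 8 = (a - 2)*(a^3 - 5*a^2 + 8*a - 4) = (a - 2)^2*(a^2 - 3*a + 2) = (a - 2)^3*(a - 1)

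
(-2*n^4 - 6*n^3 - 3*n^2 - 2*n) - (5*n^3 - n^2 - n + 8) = -2*n^4 - 11*n^3 - 2*n^2 - n - 8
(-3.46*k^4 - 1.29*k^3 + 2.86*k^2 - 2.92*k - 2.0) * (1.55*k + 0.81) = -5.363*k^5 - 4.8021*k^4 + 3.3881*k^3 - 2.2094*k^2 - 5.4652*k - 1.62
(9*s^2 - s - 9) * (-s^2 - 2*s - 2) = -9*s^4 - 17*s^3 - 7*s^2 + 20*s + 18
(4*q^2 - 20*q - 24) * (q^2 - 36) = 4*q^4 - 20*q^3 - 168*q^2 + 720*q + 864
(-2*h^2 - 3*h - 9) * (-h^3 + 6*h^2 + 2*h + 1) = 2*h^5 - 9*h^4 - 13*h^3 - 62*h^2 - 21*h - 9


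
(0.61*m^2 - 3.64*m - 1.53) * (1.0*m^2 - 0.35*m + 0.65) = 0.61*m^4 - 3.8535*m^3 + 0.1405*m^2 - 1.8305*m - 0.9945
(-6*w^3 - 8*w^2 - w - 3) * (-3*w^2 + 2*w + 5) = 18*w^5 + 12*w^4 - 43*w^3 - 33*w^2 - 11*w - 15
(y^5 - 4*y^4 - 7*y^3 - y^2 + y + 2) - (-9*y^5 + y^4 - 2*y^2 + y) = 10*y^5 - 5*y^4 - 7*y^3 + y^2 + 2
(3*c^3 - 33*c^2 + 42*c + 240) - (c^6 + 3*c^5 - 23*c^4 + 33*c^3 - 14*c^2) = -c^6 - 3*c^5 + 23*c^4 - 30*c^3 - 19*c^2 + 42*c + 240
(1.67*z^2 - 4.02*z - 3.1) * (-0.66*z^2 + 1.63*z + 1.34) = -1.1022*z^4 + 5.3753*z^3 - 2.2688*z^2 - 10.4398*z - 4.154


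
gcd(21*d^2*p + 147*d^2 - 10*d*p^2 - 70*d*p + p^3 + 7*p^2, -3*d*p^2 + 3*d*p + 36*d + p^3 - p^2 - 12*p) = -3*d + p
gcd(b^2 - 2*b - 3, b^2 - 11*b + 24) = b - 3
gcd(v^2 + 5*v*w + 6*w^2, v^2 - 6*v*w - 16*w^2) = v + 2*w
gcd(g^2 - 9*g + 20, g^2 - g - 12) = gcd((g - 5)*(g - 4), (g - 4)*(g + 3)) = g - 4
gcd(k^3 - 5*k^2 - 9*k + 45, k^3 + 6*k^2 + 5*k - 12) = k + 3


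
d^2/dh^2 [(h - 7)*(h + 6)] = 2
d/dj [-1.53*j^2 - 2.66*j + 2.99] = -3.06*j - 2.66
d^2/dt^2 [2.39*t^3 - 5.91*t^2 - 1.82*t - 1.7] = 14.34*t - 11.82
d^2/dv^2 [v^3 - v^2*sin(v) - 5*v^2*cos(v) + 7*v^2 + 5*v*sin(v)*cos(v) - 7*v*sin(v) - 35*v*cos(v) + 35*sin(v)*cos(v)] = v^2*sin(v) + 5*v^2*cos(v) + 27*v*sin(v) - 10*v*sin(2*v) + 31*v*cos(v) + 6*v + 68*sin(v) - 70*sin(2*v) - 24*cos(v) + 10*cos(2*v) + 14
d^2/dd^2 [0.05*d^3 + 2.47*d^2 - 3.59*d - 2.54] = 0.3*d + 4.94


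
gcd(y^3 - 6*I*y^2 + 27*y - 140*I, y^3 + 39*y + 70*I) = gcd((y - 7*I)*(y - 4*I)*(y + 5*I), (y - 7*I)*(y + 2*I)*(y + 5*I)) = y^2 - 2*I*y + 35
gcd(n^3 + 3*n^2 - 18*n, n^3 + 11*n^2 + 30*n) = n^2 + 6*n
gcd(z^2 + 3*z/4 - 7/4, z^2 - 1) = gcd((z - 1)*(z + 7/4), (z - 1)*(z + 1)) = z - 1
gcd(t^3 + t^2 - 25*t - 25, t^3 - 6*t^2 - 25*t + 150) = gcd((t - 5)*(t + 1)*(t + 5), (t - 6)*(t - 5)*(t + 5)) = t^2 - 25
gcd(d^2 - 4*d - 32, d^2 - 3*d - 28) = d + 4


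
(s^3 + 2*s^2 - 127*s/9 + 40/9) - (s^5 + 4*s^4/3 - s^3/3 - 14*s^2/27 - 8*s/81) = -s^5 - 4*s^4/3 + 4*s^3/3 + 68*s^2/27 - 1135*s/81 + 40/9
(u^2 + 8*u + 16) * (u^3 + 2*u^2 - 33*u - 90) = u^5 + 10*u^4 - u^3 - 322*u^2 - 1248*u - 1440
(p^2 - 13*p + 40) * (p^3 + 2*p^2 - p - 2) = p^5 - 11*p^4 + 13*p^3 + 91*p^2 - 14*p - 80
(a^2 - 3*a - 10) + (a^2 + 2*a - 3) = 2*a^2 - a - 13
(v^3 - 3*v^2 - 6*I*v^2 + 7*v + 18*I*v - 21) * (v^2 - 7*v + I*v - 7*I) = v^5 - 10*v^4 - 5*I*v^4 + 34*v^3 + 50*I*v^3 - 130*v^2 - 98*I*v^2 + 273*v - 70*I*v + 147*I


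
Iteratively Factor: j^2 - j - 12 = (j - 4)*(j + 3)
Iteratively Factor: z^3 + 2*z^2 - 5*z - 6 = (z - 2)*(z^2 + 4*z + 3) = (z - 2)*(z + 1)*(z + 3)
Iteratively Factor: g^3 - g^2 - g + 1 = (g - 1)*(g^2 - 1) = (g - 1)*(g + 1)*(g - 1)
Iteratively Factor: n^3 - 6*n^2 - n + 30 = (n - 5)*(n^2 - n - 6) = (n - 5)*(n + 2)*(n - 3)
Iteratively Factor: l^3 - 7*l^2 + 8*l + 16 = (l - 4)*(l^2 - 3*l - 4) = (l - 4)^2*(l + 1)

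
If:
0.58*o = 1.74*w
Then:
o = 3.0*w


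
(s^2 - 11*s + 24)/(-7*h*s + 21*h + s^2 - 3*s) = (s - 8)/(-7*h + s)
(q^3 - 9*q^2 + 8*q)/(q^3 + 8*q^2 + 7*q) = (q^2 - 9*q + 8)/(q^2 + 8*q + 7)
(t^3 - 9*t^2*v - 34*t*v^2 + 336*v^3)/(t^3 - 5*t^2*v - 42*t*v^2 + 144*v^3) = (t - 7*v)/(t - 3*v)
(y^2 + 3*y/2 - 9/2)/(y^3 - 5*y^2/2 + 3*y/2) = (y + 3)/(y*(y - 1))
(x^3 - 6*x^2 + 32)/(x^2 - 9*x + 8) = (x^3 - 6*x^2 + 32)/(x^2 - 9*x + 8)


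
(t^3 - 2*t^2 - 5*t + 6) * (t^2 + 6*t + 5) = t^5 + 4*t^4 - 12*t^3 - 34*t^2 + 11*t + 30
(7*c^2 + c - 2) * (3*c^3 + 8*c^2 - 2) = 21*c^5 + 59*c^4 + 2*c^3 - 30*c^2 - 2*c + 4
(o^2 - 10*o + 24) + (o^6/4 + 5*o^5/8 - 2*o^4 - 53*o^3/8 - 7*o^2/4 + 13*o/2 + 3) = o^6/4 + 5*o^5/8 - 2*o^4 - 53*o^3/8 - 3*o^2/4 - 7*o/2 + 27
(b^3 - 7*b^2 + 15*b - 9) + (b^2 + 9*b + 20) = b^3 - 6*b^2 + 24*b + 11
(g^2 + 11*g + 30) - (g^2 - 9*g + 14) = 20*g + 16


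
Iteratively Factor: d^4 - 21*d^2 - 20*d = (d + 4)*(d^3 - 4*d^2 - 5*d) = (d - 5)*(d + 4)*(d^2 + d) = d*(d - 5)*(d + 4)*(d + 1)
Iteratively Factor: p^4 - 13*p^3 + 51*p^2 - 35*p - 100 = (p + 1)*(p^3 - 14*p^2 + 65*p - 100) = (p - 4)*(p + 1)*(p^2 - 10*p + 25) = (p - 5)*(p - 4)*(p + 1)*(p - 5)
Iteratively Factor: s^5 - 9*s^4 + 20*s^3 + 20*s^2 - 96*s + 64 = (s - 2)*(s^4 - 7*s^3 + 6*s^2 + 32*s - 32) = (s - 4)*(s - 2)*(s^3 - 3*s^2 - 6*s + 8) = (s - 4)*(s - 2)*(s - 1)*(s^2 - 2*s - 8) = (s - 4)*(s - 2)*(s - 1)*(s + 2)*(s - 4)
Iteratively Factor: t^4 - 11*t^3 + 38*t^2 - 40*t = (t - 5)*(t^3 - 6*t^2 + 8*t) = (t - 5)*(t - 2)*(t^2 - 4*t) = t*(t - 5)*(t - 2)*(t - 4)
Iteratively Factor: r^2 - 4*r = (r - 4)*(r)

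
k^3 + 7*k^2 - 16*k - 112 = (k - 4)*(k + 4)*(k + 7)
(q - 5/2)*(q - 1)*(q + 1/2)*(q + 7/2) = q^4 + q^3/2 - 39*q^2/4 + 31*q/8 + 35/8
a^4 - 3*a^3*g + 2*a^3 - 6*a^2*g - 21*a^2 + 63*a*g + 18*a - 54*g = (a - 3)*(a - 1)*(a + 6)*(a - 3*g)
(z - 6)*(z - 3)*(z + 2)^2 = z^4 - 5*z^3 - 14*z^2 + 36*z + 72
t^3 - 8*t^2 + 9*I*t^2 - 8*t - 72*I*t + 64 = (t - 8)*(t + I)*(t + 8*I)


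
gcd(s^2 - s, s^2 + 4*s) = s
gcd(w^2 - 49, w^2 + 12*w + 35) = w + 7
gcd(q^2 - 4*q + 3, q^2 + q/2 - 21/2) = q - 3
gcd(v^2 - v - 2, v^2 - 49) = 1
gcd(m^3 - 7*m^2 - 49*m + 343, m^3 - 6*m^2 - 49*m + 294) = m^2 - 49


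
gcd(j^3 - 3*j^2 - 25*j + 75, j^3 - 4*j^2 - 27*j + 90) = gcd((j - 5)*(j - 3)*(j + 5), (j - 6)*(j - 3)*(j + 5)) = j^2 + 2*j - 15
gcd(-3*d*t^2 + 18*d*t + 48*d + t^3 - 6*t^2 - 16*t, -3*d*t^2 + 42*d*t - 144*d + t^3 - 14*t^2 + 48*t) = -3*d*t + 24*d + t^2 - 8*t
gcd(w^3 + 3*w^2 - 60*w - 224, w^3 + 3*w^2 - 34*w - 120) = w + 4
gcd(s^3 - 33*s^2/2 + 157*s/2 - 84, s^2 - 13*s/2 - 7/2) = s - 7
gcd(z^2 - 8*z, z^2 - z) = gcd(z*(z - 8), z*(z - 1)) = z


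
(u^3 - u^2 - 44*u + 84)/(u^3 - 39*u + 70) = (u - 6)/(u - 5)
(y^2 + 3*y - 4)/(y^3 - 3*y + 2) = (y + 4)/(y^2 + y - 2)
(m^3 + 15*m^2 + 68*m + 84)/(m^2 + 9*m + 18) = (m^2 + 9*m + 14)/(m + 3)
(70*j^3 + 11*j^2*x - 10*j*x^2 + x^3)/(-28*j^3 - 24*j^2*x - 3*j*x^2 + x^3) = (-5*j + x)/(2*j + x)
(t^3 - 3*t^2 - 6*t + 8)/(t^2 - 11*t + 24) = (t^3 - 3*t^2 - 6*t + 8)/(t^2 - 11*t + 24)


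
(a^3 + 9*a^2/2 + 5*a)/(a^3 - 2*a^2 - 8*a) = (a + 5/2)/(a - 4)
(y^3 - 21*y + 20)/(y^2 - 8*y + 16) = (y^2 + 4*y - 5)/(y - 4)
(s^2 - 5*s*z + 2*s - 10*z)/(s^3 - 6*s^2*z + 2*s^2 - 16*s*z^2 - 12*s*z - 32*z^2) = (-s + 5*z)/(-s^2 + 6*s*z + 16*z^2)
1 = 1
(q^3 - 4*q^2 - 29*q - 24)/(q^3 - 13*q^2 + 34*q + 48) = (q + 3)/(q - 6)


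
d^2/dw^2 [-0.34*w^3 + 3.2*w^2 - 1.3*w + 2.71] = 6.4 - 2.04*w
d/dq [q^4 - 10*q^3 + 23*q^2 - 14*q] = 4*q^3 - 30*q^2 + 46*q - 14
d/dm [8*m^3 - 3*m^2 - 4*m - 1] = 24*m^2 - 6*m - 4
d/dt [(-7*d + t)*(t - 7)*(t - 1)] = -14*d*t + 56*d + 3*t^2 - 16*t + 7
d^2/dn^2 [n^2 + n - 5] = 2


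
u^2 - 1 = (u - 1)*(u + 1)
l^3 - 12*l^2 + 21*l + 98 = (l - 7)^2*(l + 2)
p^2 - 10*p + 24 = (p - 6)*(p - 4)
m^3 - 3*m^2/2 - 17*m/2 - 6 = (m - 4)*(m + 1)*(m + 3/2)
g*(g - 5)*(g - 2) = g^3 - 7*g^2 + 10*g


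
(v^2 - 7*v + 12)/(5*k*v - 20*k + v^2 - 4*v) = (v - 3)/(5*k + v)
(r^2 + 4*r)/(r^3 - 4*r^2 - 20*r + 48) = r/(r^2 - 8*r + 12)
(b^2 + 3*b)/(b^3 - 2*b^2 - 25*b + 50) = b*(b + 3)/(b^3 - 2*b^2 - 25*b + 50)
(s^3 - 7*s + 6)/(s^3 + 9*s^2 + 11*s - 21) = (s - 2)/(s + 7)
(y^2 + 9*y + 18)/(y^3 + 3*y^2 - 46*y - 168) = (y + 3)/(y^2 - 3*y - 28)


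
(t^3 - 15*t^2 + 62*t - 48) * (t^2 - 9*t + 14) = t^5 - 24*t^4 + 211*t^3 - 816*t^2 + 1300*t - 672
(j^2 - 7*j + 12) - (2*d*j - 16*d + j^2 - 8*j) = -2*d*j + 16*d + j + 12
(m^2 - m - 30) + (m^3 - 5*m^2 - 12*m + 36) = m^3 - 4*m^2 - 13*m + 6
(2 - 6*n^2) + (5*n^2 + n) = -n^2 + n + 2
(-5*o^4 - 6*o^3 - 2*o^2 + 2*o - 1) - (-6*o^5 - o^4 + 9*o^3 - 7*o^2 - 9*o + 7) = 6*o^5 - 4*o^4 - 15*o^3 + 5*o^2 + 11*o - 8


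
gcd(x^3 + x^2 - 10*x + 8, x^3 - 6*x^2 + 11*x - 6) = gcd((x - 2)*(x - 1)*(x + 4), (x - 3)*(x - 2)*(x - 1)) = x^2 - 3*x + 2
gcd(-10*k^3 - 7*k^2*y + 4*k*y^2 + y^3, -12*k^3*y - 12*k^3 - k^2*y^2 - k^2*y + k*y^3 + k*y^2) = 1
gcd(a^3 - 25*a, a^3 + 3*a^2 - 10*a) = a^2 + 5*a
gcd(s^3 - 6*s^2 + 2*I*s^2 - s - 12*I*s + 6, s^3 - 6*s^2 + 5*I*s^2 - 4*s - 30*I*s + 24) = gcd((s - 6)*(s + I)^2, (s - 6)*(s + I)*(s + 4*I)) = s^2 + s*(-6 + I) - 6*I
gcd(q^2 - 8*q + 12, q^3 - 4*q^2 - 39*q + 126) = 1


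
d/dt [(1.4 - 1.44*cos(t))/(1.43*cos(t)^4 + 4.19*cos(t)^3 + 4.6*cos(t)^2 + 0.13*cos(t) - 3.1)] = (-6.1776*cos(t)^4 - 4.0592*cos(t)^3 + 10.974*cos(t)^2 + 12.88*cos(t) - 4.282)*sin(t)/(2.0449*cos(t)^8 + 11.9834*cos(t)^7 + 30.7121*cos(t)^6 + 38.9198*cos(t)^5 + 13.3834*cos(t)^4 - 24.782*cos(t)^3 - 28.5031*cos(t)^2 - 0.806*cos(t) + 9.61)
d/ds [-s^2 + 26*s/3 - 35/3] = 26/3 - 2*s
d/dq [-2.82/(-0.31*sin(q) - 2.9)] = -0.8742*cos(q)/(0.31*sin(q) + 2.9)^2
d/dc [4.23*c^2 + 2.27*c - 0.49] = 8.46*c + 2.27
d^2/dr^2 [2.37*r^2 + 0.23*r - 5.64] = 4.74000000000000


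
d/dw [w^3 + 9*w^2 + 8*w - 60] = 3*w^2 + 18*w + 8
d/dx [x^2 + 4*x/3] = 2*x + 4/3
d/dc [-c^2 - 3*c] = -2*c - 3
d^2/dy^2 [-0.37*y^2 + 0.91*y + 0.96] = -0.740000000000000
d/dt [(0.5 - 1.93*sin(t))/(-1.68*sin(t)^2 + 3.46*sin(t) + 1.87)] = (-3.2424*sin(t)^2 + 1.68*sin(t) - 5.3391)*cos(t)/(2.8224*sin(t)^4 - 11.6256*sin(t)^3 + 5.6884*sin(t)^2 + 12.9404*sin(t) + 3.4969)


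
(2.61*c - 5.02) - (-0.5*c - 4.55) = 3.11*c - 0.47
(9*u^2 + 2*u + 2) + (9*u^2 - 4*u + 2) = 18*u^2 - 2*u + 4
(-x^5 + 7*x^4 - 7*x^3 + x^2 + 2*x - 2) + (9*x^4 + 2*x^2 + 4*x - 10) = -x^5 + 16*x^4 - 7*x^3 + 3*x^2 + 6*x - 12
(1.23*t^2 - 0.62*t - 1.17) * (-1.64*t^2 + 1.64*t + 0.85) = -2.0172*t^4 + 3.034*t^3 + 1.9475*t^2 - 2.4458*t - 0.9945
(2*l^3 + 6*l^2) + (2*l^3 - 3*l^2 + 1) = 4*l^3 + 3*l^2 + 1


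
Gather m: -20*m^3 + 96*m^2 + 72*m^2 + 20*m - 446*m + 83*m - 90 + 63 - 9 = -20*m^3 + 168*m^2 - 343*m - 36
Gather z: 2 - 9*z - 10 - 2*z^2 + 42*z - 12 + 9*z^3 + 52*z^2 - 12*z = 9*z^3 + 50*z^2 + 21*z - 20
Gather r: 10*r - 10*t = 10*r - 10*t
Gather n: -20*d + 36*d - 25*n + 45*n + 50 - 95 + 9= 16*d + 20*n - 36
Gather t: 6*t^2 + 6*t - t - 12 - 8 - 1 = 6*t^2 + 5*t - 21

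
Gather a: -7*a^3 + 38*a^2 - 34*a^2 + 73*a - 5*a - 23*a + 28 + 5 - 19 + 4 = -7*a^3 + 4*a^2 + 45*a + 18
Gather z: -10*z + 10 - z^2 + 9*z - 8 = -z^2 - z + 2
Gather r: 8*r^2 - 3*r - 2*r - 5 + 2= 8*r^2 - 5*r - 3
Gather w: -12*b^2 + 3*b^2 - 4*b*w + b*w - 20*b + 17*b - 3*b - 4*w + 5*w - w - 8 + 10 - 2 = -9*b^2 - 3*b*w - 6*b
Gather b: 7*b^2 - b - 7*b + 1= 7*b^2 - 8*b + 1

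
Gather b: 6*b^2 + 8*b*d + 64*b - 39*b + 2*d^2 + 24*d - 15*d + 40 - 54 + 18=6*b^2 + b*(8*d + 25) + 2*d^2 + 9*d + 4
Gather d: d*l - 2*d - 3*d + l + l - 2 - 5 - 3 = d*(l - 5) + 2*l - 10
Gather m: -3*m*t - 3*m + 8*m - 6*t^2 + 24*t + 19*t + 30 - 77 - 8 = m*(5 - 3*t) - 6*t^2 + 43*t - 55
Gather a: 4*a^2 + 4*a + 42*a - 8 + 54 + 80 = 4*a^2 + 46*a + 126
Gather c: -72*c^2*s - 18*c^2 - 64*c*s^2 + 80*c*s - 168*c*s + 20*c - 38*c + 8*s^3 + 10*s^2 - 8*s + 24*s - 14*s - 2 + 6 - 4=c^2*(-72*s - 18) + c*(-64*s^2 - 88*s - 18) + 8*s^3 + 10*s^2 + 2*s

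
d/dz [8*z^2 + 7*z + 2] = 16*z + 7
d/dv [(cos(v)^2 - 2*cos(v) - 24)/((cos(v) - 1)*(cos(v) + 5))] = 2*(3*sin(v)^2 - 19*cos(v) - 56)*sin(v)/((cos(v) - 1)^2*(cos(v) + 5)^2)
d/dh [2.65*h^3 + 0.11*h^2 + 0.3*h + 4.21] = 7.95*h^2 + 0.22*h + 0.3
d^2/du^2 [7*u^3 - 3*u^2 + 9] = 42*u - 6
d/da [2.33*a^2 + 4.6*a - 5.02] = 4.66*a + 4.6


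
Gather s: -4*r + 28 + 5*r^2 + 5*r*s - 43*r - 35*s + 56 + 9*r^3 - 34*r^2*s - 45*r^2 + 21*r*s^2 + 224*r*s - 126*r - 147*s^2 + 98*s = 9*r^3 - 40*r^2 - 173*r + s^2*(21*r - 147) + s*(-34*r^2 + 229*r + 63) + 84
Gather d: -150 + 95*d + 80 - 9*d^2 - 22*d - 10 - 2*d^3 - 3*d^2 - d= -2*d^3 - 12*d^2 + 72*d - 80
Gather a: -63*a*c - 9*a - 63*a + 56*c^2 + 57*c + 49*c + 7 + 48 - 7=a*(-63*c - 72) + 56*c^2 + 106*c + 48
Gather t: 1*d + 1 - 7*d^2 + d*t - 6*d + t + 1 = -7*d^2 - 5*d + t*(d + 1) + 2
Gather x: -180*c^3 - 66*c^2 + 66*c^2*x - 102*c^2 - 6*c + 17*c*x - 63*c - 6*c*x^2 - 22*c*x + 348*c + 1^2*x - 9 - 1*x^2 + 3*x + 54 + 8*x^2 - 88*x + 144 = -180*c^3 - 168*c^2 + 279*c + x^2*(7 - 6*c) + x*(66*c^2 - 5*c - 84) + 189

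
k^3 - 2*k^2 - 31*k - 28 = (k - 7)*(k + 1)*(k + 4)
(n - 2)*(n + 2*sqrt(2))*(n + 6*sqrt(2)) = n^3 - 2*n^2 + 8*sqrt(2)*n^2 - 16*sqrt(2)*n + 24*n - 48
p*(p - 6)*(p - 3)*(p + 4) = p^4 - 5*p^3 - 18*p^2 + 72*p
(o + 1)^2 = o^2 + 2*o + 1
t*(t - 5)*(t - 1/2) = t^3 - 11*t^2/2 + 5*t/2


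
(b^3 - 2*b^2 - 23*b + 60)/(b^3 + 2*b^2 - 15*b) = (b - 4)/b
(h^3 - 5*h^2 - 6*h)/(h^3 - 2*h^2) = (h^2 - 5*h - 6)/(h*(h - 2))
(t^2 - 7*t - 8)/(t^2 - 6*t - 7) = (t - 8)/(t - 7)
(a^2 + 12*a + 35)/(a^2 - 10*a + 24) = (a^2 + 12*a + 35)/(a^2 - 10*a + 24)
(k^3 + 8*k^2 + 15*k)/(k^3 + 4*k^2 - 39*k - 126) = k*(k + 5)/(k^2 + k - 42)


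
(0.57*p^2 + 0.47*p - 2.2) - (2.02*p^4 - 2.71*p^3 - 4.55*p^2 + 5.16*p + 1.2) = -2.02*p^4 + 2.71*p^3 + 5.12*p^2 - 4.69*p - 3.4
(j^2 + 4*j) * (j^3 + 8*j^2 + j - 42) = j^5 + 12*j^4 + 33*j^3 - 38*j^2 - 168*j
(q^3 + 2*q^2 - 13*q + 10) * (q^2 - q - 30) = q^5 + q^4 - 45*q^3 - 37*q^2 + 380*q - 300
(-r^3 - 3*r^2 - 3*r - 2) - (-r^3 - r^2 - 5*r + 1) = -2*r^2 + 2*r - 3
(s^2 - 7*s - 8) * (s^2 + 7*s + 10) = s^4 - 47*s^2 - 126*s - 80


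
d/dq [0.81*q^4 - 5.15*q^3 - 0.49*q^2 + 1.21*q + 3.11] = 3.24*q^3 - 15.45*q^2 - 0.98*q + 1.21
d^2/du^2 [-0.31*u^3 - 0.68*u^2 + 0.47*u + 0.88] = -1.86*u - 1.36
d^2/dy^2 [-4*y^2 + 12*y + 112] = -8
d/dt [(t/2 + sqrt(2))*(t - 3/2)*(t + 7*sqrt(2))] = 3*t^2/2 - 3*t/2 + 9*sqrt(2)*t - 27*sqrt(2)/4 + 14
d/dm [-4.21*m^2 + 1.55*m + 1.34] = 1.55 - 8.42*m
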